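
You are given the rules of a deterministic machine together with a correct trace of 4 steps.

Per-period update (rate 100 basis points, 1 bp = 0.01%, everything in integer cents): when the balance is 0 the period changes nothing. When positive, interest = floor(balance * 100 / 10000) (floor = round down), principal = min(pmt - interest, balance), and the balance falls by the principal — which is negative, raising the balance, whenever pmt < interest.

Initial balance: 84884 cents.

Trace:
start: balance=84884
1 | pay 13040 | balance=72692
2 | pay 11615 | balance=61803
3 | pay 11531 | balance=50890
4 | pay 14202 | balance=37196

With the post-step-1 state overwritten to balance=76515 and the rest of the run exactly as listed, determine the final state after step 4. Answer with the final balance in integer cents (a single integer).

41135

state after step 1 := balance=76515
2 | pay 11615 | balance=65665
3 | pay 11531 | balance=54790
4 | pay 14202 | balance=41135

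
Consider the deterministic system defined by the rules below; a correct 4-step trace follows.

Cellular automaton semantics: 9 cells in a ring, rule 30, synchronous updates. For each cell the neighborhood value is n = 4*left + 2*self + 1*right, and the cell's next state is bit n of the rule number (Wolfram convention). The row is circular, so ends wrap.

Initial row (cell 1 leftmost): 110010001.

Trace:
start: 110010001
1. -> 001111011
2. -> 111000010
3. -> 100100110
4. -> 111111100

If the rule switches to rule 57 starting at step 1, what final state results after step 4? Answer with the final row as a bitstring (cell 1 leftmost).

101001010

(re-executing steps 1..4 under rule 57; state before step 1: 110010001)
1. -> 001001101
2. -> 100101010
3. -> 010010101
4. -> 101001010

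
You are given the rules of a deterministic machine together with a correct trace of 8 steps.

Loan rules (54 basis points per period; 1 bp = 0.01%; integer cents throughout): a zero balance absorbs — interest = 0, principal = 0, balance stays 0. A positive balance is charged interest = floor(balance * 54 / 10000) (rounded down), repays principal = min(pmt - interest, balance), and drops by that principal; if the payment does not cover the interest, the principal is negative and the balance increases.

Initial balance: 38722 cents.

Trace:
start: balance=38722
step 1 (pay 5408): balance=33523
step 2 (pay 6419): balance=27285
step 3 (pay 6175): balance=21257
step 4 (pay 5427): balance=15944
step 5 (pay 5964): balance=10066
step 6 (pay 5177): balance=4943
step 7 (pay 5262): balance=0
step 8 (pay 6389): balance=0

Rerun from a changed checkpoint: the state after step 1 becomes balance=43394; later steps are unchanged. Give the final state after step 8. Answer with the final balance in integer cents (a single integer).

3565

state after step 1 := balance=43394
step 2 (pay 6419): balance=37209
step 3 (pay 6175): balance=31234
step 4 (pay 5427): balance=25975
step 5 (pay 5964): balance=20151
step 6 (pay 5177): balance=15082
step 7 (pay 5262): balance=9901
step 8 (pay 6389): balance=3565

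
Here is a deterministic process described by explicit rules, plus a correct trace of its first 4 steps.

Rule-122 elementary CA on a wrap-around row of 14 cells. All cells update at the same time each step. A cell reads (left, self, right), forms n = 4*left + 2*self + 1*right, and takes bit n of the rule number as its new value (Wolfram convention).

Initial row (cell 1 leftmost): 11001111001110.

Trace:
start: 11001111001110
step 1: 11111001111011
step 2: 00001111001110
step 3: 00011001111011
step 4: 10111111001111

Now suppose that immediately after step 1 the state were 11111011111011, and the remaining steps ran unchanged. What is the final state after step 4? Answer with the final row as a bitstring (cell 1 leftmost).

10111111111111

state after step 1 := 11111011111011
step 2: 00001110001110
step 3: 00011011011011
step 4: 10111111111111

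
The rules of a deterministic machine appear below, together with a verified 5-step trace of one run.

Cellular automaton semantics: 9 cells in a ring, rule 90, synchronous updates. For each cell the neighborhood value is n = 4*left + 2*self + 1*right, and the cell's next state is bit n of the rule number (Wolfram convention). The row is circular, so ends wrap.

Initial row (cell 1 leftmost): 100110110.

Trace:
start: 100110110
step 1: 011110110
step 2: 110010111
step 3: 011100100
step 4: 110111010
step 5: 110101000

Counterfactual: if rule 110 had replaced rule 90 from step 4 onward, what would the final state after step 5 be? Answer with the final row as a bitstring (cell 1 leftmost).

(re-executing steps 4..5 under rule 110; state before step 4: 011100100)
step 4: 110101100
step 5: 111111101

111111101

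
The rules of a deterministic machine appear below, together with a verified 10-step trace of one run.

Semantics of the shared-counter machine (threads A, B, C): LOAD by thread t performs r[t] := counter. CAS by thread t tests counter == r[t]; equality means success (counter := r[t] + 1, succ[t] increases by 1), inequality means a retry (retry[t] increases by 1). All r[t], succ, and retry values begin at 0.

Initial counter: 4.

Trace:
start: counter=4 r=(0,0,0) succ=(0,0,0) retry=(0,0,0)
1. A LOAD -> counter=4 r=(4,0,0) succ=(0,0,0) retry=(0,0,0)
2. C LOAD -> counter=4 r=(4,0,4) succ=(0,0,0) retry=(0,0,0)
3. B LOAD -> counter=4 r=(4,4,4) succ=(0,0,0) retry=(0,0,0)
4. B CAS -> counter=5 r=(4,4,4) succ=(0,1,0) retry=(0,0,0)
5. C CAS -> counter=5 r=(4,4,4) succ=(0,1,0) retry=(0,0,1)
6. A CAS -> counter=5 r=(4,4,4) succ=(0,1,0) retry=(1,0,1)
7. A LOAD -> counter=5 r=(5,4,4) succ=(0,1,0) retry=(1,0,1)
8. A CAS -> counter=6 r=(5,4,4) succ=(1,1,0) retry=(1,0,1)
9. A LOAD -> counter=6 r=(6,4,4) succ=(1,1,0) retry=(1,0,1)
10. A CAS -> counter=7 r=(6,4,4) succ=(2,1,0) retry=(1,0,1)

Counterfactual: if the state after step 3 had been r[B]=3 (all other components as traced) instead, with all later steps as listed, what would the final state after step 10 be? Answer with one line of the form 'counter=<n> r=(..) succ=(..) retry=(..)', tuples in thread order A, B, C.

counter=7 r=(6,3,4) succ=(2,0,1) retry=(1,1,0)

state after step 3 := counter=4 r=(4,3,4) succ=(0,0,0) retry=(0,0,0)
4. B CAS -> counter=4 r=(4,3,4) succ=(0,0,0) retry=(0,1,0)
5. C CAS -> counter=5 r=(4,3,4) succ=(0,0,1) retry=(0,1,0)
6. A CAS -> counter=5 r=(4,3,4) succ=(0,0,1) retry=(1,1,0)
7. A LOAD -> counter=5 r=(5,3,4) succ=(0,0,1) retry=(1,1,0)
8. A CAS -> counter=6 r=(5,3,4) succ=(1,0,1) retry=(1,1,0)
9. A LOAD -> counter=6 r=(6,3,4) succ=(1,0,1) retry=(1,1,0)
10. A CAS -> counter=7 r=(6,3,4) succ=(2,0,1) retry=(1,1,0)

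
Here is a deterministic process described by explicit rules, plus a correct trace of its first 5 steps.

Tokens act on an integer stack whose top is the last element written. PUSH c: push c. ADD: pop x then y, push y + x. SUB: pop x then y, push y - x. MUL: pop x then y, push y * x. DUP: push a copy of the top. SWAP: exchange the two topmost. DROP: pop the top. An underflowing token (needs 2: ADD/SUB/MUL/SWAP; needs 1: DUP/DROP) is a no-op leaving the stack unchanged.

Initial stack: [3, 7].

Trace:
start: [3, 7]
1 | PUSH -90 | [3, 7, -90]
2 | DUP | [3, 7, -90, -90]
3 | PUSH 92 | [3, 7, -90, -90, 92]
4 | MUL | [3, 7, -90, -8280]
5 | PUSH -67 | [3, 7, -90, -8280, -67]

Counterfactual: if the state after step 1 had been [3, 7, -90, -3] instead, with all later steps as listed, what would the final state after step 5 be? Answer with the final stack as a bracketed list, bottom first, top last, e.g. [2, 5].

[3, 7, -90, -3, -276, -67]

state after step 1 := [3, 7, -90, -3]
2 | DUP | [3, 7, -90, -3, -3]
3 | PUSH 92 | [3, 7, -90, -3, -3, 92]
4 | MUL | [3, 7, -90, -3, -276]
5 | PUSH -67 | [3, 7, -90, -3, -276, -67]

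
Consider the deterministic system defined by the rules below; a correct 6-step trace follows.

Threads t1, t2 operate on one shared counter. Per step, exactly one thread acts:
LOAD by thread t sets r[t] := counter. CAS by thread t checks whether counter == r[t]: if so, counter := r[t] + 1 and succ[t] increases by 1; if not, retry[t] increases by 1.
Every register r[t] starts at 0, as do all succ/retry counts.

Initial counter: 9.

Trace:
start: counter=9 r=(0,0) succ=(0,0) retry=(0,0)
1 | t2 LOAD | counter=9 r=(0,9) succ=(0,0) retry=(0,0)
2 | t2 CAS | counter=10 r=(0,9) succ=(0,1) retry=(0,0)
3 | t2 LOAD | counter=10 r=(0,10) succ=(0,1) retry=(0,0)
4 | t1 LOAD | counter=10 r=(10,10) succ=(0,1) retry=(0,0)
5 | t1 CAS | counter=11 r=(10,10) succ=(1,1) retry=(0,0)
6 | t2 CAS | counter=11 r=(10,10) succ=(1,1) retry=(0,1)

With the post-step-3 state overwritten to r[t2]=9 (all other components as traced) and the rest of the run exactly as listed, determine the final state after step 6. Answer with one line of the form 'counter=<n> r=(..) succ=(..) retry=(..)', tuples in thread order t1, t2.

state after step 3 := counter=10 r=(0,9) succ=(0,1) retry=(0,0)
4 | t1 LOAD | counter=10 r=(10,9) succ=(0,1) retry=(0,0)
5 | t1 CAS | counter=11 r=(10,9) succ=(1,1) retry=(0,0)
6 | t2 CAS | counter=11 r=(10,9) succ=(1,1) retry=(0,1)

counter=11 r=(10,9) succ=(1,1) retry=(0,1)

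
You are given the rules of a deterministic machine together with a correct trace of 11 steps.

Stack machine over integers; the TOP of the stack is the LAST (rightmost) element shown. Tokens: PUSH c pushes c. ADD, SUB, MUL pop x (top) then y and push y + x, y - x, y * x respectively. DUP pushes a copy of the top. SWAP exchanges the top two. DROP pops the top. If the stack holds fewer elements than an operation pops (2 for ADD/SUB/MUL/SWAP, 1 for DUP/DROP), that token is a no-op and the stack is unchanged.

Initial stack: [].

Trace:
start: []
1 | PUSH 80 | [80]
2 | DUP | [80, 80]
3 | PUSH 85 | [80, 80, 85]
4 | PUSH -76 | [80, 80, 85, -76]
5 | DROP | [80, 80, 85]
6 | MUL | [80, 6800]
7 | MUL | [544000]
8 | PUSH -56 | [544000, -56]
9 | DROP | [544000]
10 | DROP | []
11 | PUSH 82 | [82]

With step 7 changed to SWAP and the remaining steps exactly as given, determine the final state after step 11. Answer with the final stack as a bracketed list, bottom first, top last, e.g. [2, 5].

[6800, 82]

(re-executing from step 7 with the substitution; state before step 7: [80, 6800])
7 | SWAP | [6800, 80]
8 | PUSH -56 | [6800, 80, -56]
9 | DROP | [6800, 80]
10 | DROP | [6800]
11 | PUSH 82 | [6800, 82]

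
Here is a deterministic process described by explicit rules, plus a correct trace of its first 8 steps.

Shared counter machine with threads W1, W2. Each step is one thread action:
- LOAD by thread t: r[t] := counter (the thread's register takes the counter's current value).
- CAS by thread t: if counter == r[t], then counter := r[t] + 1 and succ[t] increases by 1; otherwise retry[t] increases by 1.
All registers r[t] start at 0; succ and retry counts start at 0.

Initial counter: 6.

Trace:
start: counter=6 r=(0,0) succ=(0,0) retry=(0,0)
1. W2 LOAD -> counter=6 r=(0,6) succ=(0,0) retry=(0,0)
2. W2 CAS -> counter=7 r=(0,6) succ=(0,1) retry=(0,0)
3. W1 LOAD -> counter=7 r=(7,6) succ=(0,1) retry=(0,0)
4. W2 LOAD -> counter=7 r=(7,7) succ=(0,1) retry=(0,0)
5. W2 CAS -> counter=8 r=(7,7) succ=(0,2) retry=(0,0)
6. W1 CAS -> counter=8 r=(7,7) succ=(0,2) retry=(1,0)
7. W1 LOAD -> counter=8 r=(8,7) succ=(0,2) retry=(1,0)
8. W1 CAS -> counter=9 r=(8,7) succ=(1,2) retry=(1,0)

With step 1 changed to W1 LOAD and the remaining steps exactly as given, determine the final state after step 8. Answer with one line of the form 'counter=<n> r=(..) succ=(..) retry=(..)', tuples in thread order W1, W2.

(re-executing from step 1 with the substitution; state before step 1: counter=6 r=(0,0) succ=(0,0) retry=(0,0))
1. W1 LOAD -> counter=6 r=(6,0) succ=(0,0) retry=(0,0)
2. W2 CAS -> counter=6 r=(6,0) succ=(0,0) retry=(0,1)
3. W1 LOAD -> counter=6 r=(6,0) succ=(0,0) retry=(0,1)
4. W2 LOAD -> counter=6 r=(6,6) succ=(0,0) retry=(0,1)
5. W2 CAS -> counter=7 r=(6,6) succ=(0,1) retry=(0,1)
6. W1 CAS -> counter=7 r=(6,6) succ=(0,1) retry=(1,1)
7. W1 LOAD -> counter=7 r=(7,6) succ=(0,1) retry=(1,1)
8. W1 CAS -> counter=8 r=(7,6) succ=(1,1) retry=(1,1)

counter=8 r=(7,6) succ=(1,1) retry=(1,1)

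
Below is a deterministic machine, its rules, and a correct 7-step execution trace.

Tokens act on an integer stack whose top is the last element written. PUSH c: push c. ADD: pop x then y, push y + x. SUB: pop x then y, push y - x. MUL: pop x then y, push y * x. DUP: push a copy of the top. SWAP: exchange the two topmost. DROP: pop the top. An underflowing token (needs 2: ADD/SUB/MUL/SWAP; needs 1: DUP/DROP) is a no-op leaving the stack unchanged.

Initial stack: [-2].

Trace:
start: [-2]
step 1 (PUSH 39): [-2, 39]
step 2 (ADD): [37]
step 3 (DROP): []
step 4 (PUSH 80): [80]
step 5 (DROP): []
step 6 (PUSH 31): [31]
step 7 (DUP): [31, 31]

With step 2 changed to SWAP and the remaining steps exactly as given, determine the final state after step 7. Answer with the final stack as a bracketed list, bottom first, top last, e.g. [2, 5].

(re-executing from step 2 with the substitution; state before step 2: [-2, 39])
step 2 (SWAP): [39, -2]
step 3 (DROP): [39]
step 4 (PUSH 80): [39, 80]
step 5 (DROP): [39]
step 6 (PUSH 31): [39, 31]
step 7 (DUP): [39, 31, 31]

[39, 31, 31]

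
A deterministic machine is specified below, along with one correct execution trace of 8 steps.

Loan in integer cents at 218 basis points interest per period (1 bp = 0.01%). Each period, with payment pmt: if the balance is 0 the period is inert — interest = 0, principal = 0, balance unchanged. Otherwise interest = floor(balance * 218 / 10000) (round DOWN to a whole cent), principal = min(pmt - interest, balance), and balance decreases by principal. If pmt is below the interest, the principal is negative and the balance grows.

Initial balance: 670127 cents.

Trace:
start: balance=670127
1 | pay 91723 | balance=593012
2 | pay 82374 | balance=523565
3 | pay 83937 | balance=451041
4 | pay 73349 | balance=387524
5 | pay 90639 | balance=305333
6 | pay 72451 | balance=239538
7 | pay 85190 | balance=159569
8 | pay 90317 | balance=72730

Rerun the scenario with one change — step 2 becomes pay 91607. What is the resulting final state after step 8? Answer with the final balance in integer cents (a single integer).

62222

(re-executing from step 2 with the substitution; state before step 2: balance=593012)
2 | pay 91607 | balance=514332
3 | pay 83937 | balance=441607
4 | pay 73349 | balance=377885
5 | pay 90639 | balance=295483
6 | pay 72451 | balance=229473
7 | pay 85190 | balance=149285
8 | pay 90317 | balance=62222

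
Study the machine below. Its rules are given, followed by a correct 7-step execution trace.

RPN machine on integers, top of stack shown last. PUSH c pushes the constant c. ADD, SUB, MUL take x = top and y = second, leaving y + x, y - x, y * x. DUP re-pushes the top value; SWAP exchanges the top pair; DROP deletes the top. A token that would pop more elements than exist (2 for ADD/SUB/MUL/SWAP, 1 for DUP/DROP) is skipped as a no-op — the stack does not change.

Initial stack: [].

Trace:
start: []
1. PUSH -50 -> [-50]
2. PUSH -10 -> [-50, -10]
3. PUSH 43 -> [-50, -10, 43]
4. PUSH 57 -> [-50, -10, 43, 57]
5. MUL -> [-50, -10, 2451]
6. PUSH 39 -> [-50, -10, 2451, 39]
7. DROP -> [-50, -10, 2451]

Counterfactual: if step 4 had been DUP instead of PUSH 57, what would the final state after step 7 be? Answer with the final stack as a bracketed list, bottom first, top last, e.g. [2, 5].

[-50, -10, 1849]

(re-executing from step 4 with the substitution; state before step 4: [-50, -10, 43])
4. DUP -> [-50, -10, 43, 43]
5. MUL -> [-50, -10, 1849]
6. PUSH 39 -> [-50, -10, 1849, 39]
7. DROP -> [-50, -10, 1849]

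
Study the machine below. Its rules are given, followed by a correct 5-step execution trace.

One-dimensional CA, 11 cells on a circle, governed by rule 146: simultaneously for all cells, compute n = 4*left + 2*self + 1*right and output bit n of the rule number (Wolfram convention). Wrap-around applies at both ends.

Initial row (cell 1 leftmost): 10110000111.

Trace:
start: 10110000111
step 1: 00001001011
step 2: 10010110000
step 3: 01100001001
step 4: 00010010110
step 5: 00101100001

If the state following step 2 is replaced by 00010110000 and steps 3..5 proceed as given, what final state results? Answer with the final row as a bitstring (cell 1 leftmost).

10001100010

state after step 2 := 00010110000
step 3: 00100001000
step 4: 01010010100
step 5: 10001100010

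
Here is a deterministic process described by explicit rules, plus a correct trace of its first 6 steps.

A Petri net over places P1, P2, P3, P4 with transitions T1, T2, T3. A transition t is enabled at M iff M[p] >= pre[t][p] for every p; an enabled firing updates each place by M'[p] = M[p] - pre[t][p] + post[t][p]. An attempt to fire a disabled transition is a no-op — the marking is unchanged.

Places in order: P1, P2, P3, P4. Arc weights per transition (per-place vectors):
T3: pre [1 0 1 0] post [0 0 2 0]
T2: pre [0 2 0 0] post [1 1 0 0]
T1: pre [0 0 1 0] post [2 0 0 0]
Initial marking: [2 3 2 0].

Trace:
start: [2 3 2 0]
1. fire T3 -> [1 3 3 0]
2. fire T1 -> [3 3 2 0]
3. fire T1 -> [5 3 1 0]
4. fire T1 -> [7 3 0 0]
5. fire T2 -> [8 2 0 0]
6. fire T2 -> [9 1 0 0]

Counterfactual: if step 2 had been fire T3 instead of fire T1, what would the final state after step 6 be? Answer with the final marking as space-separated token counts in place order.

(re-executing from step 2 with the substitution; state before step 2: [1 3 3 0])
2. fire T3 -> [0 3 4 0]
3. fire T1 -> [2 3 3 0]
4. fire T1 -> [4 3 2 0]
5. fire T2 -> [5 2 2 0]
6. fire T2 -> [6 1 2 0]

6 1 2 0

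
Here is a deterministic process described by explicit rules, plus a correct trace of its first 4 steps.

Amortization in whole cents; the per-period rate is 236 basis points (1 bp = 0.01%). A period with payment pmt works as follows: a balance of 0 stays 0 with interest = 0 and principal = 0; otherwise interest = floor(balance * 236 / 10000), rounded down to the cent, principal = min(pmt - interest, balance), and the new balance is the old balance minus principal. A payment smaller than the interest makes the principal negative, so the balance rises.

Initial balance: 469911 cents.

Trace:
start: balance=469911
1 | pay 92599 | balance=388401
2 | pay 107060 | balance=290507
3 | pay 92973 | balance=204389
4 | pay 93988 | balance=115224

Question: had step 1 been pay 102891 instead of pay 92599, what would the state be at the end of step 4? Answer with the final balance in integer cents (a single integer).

104187

(re-executing from step 1 with the substitution; state before step 1: balance=469911)
1 | pay 102891 | balance=378109
2 | pay 107060 | balance=279972
3 | pay 92973 | balance=193606
4 | pay 93988 | balance=104187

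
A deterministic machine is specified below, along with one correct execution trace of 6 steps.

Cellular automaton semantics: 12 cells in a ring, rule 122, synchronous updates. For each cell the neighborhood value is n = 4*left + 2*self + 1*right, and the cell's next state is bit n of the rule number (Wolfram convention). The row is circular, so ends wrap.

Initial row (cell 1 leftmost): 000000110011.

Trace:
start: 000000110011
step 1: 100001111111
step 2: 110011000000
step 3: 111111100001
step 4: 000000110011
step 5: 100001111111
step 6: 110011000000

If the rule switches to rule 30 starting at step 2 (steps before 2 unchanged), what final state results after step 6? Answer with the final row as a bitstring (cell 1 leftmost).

011011001010

(re-executing steps 2..6 under rule 30; state before step 2: 100001111111)
step 2: 010011000000
step 3: 111110100000
step 4: 100000110001
step 5: 010001101011
step 6: 011011001010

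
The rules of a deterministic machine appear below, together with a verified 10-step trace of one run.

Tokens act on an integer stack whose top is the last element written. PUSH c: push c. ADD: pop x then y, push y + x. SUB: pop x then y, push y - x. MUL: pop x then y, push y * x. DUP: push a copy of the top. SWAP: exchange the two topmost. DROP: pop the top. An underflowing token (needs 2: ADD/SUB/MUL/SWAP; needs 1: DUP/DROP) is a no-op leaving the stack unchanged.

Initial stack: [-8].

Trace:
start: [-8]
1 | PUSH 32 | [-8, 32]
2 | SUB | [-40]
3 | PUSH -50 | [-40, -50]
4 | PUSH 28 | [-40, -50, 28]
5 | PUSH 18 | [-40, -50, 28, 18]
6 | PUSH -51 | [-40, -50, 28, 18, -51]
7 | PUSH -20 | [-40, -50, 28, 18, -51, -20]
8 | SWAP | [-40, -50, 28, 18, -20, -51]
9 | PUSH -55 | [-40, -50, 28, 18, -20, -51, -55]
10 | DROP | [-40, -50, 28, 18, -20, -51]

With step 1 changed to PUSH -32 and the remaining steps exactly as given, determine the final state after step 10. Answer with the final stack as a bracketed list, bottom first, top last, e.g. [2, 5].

[24, -50, 28, 18, -20, -51]

(re-executing from step 1 with the substitution; state before step 1: [-8])
1 | PUSH -32 | [-8, -32]
2 | SUB | [24]
3 | PUSH -50 | [24, -50]
4 | PUSH 28 | [24, -50, 28]
5 | PUSH 18 | [24, -50, 28, 18]
6 | PUSH -51 | [24, -50, 28, 18, -51]
7 | PUSH -20 | [24, -50, 28, 18, -51, -20]
8 | SWAP | [24, -50, 28, 18, -20, -51]
9 | PUSH -55 | [24, -50, 28, 18, -20, -51, -55]
10 | DROP | [24, -50, 28, 18, -20, -51]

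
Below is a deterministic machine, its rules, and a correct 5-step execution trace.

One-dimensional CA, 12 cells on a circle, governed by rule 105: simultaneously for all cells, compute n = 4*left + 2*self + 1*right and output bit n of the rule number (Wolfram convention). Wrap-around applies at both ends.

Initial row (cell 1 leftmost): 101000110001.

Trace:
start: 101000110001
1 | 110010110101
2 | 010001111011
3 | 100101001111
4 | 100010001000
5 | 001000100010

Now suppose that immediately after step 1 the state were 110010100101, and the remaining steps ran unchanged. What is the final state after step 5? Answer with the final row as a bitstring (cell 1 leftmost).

state after step 1 := 110010100101
2 | 010001000011
3 | 100100011011
4 | 100001011110
5 | 001100110011

001100110011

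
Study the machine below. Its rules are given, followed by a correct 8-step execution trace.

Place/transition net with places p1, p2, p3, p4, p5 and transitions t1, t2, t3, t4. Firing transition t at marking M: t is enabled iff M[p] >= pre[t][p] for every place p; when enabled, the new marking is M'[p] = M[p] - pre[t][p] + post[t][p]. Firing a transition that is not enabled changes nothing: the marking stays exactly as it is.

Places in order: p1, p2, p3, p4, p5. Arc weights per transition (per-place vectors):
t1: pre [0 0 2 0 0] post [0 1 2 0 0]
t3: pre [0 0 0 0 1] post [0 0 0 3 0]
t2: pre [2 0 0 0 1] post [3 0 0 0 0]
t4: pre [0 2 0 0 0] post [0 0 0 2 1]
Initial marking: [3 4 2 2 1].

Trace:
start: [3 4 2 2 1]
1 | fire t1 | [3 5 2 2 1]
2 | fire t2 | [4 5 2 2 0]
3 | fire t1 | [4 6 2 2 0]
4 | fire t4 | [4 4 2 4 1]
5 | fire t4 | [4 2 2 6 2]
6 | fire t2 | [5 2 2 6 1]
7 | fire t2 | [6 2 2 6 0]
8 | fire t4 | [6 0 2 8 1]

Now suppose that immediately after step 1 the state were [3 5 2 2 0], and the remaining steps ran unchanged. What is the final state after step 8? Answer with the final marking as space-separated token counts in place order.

state after step 1 := [3 5 2 2 0]
2 | fire t2 | [3 5 2 2 0]
3 | fire t1 | [3 6 2 2 0]
4 | fire t4 | [3 4 2 4 1]
5 | fire t4 | [3 2 2 6 2]
6 | fire t2 | [4 2 2 6 1]
7 | fire t2 | [5 2 2 6 0]
8 | fire t4 | [5 0 2 8 1]

5 0 2 8 1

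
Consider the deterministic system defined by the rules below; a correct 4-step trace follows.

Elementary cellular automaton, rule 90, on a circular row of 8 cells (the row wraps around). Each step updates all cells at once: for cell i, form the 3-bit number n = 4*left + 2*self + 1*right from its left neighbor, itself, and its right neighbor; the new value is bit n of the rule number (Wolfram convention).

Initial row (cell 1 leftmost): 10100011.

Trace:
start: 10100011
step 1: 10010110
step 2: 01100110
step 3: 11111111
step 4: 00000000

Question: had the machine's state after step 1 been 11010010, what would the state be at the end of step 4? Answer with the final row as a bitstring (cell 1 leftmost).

00000000

state after step 1 := 11010010
step 2: 11001100
step 3: 11111111
step 4: 00000000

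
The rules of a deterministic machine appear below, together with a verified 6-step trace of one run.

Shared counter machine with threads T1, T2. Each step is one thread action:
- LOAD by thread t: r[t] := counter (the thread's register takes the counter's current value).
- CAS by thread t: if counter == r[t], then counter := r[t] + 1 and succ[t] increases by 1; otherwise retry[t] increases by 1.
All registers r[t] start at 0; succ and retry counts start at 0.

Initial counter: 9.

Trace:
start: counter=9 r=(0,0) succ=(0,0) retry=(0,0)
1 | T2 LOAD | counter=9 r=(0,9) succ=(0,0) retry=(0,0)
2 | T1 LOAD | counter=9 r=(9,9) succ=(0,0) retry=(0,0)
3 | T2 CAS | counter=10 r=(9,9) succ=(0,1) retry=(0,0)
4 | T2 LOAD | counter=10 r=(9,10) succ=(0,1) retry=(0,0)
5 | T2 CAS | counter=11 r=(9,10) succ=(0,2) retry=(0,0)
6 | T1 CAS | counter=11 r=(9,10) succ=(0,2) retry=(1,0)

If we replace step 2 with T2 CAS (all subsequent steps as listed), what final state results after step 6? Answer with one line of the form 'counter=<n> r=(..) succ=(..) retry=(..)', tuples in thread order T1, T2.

counter=11 r=(0,10) succ=(0,2) retry=(1,1)

(re-executing from step 2 with the substitution; state before step 2: counter=9 r=(0,9) succ=(0,0) retry=(0,0))
2 | T2 CAS | counter=10 r=(0,9) succ=(0,1) retry=(0,0)
3 | T2 CAS | counter=10 r=(0,9) succ=(0,1) retry=(0,1)
4 | T2 LOAD | counter=10 r=(0,10) succ=(0,1) retry=(0,1)
5 | T2 CAS | counter=11 r=(0,10) succ=(0,2) retry=(0,1)
6 | T1 CAS | counter=11 r=(0,10) succ=(0,2) retry=(1,1)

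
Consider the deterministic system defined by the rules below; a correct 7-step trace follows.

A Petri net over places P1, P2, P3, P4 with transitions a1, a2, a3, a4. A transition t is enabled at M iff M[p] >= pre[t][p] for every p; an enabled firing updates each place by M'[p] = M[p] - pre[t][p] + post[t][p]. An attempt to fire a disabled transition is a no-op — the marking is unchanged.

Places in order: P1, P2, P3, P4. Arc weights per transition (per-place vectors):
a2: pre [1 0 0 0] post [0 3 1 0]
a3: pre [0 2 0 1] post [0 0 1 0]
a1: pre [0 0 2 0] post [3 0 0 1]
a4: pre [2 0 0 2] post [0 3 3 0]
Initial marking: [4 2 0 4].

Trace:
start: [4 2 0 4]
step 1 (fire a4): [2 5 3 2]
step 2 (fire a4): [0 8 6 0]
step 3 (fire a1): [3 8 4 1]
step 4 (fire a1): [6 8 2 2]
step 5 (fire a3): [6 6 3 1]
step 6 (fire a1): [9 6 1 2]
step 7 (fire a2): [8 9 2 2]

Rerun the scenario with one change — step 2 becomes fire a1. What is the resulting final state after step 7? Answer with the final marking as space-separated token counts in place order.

7 6 1 3

(re-executing from step 2 with the substitution; state before step 2: [2 5 3 2])
step 2 (fire a1): [5 5 1 3]
step 3 (fire a1): [5 5 1 3]
step 4 (fire a1): [5 5 1 3]
step 5 (fire a3): [5 3 2 2]
step 6 (fire a1): [8 3 0 3]
step 7 (fire a2): [7 6 1 3]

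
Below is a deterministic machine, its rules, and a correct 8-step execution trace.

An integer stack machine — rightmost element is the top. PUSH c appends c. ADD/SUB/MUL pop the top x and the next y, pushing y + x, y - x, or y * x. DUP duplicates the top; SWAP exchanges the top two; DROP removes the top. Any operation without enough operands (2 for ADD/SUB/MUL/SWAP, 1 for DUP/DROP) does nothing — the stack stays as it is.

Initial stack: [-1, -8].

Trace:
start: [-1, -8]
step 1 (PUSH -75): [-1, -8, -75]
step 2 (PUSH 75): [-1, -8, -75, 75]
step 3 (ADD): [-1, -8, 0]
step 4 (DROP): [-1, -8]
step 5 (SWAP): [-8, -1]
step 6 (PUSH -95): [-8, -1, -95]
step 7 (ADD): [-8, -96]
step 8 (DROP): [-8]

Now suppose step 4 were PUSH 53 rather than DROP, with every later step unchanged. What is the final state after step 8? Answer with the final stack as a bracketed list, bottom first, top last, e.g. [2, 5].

(re-executing from step 4 with the substitution; state before step 4: [-1, -8, 0])
step 4 (PUSH 53): [-1, -8, 0, 53]
step 5 (SWAP): [-1, -8, 53, 0]
step 6 (PUSH -95): [-1, -8, 53, 0, -95]
step 7 (ADD): [-1, -8, 53, -95]
step 8 (DROP): [-1, -8, 53]

[-1, -8, 53]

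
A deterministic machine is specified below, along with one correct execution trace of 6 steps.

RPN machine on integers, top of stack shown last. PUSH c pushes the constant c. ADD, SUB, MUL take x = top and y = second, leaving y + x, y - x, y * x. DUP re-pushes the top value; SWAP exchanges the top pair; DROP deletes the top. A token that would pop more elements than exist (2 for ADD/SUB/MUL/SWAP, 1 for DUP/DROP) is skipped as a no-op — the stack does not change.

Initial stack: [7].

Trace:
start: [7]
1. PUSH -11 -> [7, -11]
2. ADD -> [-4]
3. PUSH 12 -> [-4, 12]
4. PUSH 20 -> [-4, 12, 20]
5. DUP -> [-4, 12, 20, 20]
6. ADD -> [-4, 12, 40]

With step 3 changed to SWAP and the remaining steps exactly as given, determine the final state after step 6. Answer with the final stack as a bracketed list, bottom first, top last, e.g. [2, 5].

(re-executing from step 3 with the substitution; state before step 3: [-4])
3. SWAP -> [-4]
4. PUSH 20 -> [-4, 20]
5. DUP -> [-4, 20, 20]
6. ADD -> [-4, 40]

[-4, 40]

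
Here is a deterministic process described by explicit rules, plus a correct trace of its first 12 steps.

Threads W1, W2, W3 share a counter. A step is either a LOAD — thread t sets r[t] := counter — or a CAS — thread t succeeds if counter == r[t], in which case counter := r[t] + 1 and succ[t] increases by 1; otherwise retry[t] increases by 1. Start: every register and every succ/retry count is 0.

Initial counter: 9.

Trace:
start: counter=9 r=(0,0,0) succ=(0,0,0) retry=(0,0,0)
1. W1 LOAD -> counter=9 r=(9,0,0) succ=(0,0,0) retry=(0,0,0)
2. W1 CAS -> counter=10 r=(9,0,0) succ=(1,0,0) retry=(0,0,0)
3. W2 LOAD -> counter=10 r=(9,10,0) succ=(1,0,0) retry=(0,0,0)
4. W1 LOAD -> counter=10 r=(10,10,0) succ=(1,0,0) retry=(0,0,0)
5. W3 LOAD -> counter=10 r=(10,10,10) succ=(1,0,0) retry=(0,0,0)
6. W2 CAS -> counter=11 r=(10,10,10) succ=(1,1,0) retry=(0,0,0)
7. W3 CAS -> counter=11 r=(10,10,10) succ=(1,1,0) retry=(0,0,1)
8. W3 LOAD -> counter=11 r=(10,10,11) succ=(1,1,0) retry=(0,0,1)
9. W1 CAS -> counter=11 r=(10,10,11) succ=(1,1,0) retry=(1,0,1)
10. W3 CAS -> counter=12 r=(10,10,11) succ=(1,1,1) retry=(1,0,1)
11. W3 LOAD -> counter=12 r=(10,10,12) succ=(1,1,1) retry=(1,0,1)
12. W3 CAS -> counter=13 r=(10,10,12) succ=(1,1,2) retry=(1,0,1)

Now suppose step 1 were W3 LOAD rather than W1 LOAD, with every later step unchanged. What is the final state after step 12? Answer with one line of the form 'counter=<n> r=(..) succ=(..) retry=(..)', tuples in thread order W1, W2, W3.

counter=12 r=(9,9,11) succ=(0,1,2) retry=(2,0,1)

(re-executing from step 1 with the substitution; state before step 1: counter=9 r=(0,0,0) succ=(0,0,0) retry=(0,0,0))
1. W3 LOAD -> counter=9 r=(0,0,9) succ=(0,0,0) retry=(0,0,0)
2. W1 CAS -> counter=9 r=(0,0,9) succ=(0,0,0) retry=(1,0,0)
3. W2 LOAD -> counter=9 r=(0,9,9) succ=(0,0,0) retry=(1,0,0)
4. W1 LOAD -> counter=9 r=(9,9,9) succ=(0,0,0) retry=(1,0,0)
5. W3 LOAD -> counter=9 r=(9,9,9) succ=(0,0,0) retry=(1,0,0)
6. W2 CAS -> counter=10 r=(9,9,9) succ=(0,1,0) retry=(1,0,0)
7. W3 CAS -> counter=10 r=(9,9,9) succ=(0,1,0) retry=(1,0,1)
8. W3 LOAD -> counter=10 r=(9,9,10) succ=(0,1,0) retry=(1,0,1)
9. W1 CAS -> counter=10 r=(9,9,10) succ=(0,1,0) retry=(2,0,1)
10. W3 CAS -> counter=11 r=(9,9,10) succ=(0,1,1) retry=(2,0,1)
11. W3 LOAD -> counter=11 r=(9,9,11) succ=(0,1,1) retry=(2,0,1)
12. W3 CAS -> counter=12 r=(9,9,11) succ=(0,1,2) retry=(2,0,1)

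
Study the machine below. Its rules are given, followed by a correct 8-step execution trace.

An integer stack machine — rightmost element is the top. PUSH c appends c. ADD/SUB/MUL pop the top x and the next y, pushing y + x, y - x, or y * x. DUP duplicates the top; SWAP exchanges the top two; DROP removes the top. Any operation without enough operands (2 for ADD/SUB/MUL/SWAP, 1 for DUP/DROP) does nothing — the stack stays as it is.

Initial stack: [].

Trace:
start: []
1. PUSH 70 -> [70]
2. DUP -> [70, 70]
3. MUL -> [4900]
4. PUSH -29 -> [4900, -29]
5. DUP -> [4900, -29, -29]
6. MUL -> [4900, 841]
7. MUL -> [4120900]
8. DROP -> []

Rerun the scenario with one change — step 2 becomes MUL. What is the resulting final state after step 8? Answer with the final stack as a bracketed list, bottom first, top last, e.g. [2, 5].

(re-executing from step 2 with the substitution; state before step 2: [70])
2. MUL -> [70]
3. MUL -> [70]
4. PUSH -29 -> [70, -29]
5. DUP -> [70, -29, -29]
6. MUL -> [70, 841]
7. MUL -> [58870]
8. DROP -> []

[]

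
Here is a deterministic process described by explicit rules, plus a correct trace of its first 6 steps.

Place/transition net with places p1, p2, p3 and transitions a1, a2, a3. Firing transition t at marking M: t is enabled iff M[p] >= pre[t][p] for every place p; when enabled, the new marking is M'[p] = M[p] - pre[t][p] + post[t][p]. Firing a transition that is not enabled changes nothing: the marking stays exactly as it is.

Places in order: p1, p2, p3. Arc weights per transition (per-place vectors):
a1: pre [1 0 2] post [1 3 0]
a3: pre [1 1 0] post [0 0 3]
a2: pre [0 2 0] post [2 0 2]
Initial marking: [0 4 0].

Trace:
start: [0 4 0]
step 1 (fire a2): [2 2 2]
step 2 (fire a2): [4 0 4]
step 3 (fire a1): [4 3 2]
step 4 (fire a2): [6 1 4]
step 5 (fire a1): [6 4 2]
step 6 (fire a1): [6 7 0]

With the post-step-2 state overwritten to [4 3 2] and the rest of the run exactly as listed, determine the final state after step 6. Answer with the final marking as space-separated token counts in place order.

state after step 2 := [4 3 2]
step 3 (fire a1): [4 6 0]
step 4 (fire a2): [6 4 2]
step 5 (fire a1): [6 7 0]
step 6 (fire a1): [6 7 0]

6 7 0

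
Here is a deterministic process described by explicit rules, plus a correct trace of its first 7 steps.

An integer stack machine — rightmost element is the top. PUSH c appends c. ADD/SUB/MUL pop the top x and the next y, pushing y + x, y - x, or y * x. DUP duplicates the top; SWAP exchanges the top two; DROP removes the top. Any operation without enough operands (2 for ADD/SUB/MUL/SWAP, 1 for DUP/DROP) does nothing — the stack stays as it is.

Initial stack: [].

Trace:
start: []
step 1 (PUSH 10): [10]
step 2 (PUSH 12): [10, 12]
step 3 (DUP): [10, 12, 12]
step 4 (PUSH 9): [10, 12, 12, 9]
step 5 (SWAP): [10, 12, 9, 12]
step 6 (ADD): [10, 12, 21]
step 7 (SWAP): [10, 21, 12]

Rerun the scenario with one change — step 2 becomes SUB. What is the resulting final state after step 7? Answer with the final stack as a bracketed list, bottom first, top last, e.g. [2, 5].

(re-executing from step 2 with the substitution; state before step 2: [10])
step 2 (SUB): [10]
step 3 (DUP): [10, 10]
step 4 (PUSH 9): [10, 10, 9]
step 5 (SWAP): [10, 9, 10]
step 6 (ADD): [10, 19]
step 7 (SWAP): [19, 10]

[19, 10]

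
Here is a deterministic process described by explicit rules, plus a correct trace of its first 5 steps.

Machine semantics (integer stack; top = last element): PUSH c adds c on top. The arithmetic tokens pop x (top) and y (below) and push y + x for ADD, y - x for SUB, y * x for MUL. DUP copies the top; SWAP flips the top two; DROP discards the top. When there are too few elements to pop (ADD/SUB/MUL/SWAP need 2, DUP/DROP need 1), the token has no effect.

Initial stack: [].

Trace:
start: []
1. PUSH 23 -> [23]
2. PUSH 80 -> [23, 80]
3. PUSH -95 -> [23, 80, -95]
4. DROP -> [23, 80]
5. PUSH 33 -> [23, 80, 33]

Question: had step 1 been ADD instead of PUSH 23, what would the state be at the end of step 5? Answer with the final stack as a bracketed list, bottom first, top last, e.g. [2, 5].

[80, 33]

(re-executing from step 1 with the substitution; state before step 1: [])
1. ADD -> []
2. PUSH 80 -> [80]
3. PUSH -95 -> [80, -95]
4. DROP -> [80]
5. PUSH 33 -> [80, 33]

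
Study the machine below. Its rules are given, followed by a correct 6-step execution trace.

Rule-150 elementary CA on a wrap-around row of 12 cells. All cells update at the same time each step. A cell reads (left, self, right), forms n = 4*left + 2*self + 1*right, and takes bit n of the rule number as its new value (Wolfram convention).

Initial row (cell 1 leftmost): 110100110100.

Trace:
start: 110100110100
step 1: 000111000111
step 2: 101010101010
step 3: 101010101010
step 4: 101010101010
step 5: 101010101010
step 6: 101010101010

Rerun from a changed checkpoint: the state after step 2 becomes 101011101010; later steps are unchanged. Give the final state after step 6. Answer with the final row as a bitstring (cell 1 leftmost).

state after step 2 := 101011101010
step 3: 101001001010
step 4: 101111111010
step 5: 100111110010
step 6: 111011101110

111011101110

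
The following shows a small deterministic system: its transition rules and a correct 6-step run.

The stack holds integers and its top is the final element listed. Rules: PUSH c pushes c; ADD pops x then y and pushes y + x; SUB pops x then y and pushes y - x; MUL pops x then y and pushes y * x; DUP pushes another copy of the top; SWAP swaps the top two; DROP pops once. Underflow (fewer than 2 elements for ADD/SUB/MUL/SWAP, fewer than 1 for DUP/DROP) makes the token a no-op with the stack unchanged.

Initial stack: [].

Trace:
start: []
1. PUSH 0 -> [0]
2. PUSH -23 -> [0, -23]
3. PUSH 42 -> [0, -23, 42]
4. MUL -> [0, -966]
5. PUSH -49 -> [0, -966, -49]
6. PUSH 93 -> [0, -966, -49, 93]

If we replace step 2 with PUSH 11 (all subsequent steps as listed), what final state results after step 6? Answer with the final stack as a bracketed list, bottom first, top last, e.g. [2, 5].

[0, 462, -49, 93]

(re-executing from step 2 with the substitution; state before step 2: [0])
2. PUSH 11 -> [0, 11]
3. PUSH 42 -> [0, 11, 42]
4. MUL -> [0, 462]
5. PUSH -49 -> [0, 462, -49]
6. PUSH 93 -> [0, 462, -49, 93]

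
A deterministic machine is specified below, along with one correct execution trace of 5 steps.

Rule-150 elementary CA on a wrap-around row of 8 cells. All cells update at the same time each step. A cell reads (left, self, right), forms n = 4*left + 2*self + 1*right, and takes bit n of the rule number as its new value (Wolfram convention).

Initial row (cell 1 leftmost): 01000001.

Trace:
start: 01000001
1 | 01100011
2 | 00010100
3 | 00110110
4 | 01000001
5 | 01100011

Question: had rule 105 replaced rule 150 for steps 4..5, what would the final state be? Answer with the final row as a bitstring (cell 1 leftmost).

(re-executing steps 4..5 under rule 105; state before step 4: 00110110)
4 | 10111110
5 | 01100011

01100011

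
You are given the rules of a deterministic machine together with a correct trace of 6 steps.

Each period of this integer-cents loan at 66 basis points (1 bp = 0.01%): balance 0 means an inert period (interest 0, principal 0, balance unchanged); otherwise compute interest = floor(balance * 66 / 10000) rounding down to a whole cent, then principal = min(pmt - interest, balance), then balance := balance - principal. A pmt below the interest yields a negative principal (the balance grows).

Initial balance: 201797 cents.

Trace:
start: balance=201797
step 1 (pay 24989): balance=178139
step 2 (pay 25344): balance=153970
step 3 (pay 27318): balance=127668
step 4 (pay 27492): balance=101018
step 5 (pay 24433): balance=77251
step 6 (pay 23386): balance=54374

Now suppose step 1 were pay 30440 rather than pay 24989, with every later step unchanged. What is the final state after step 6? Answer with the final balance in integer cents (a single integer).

(re-executing from step 1 with the substitution; state before step 1: balance=201797)
step 1 (pay 30440): balance=172688
step 2 (pay 25344): balance=148483
step 3 (pay 27318): balance=122144
step 4 (pay 27492): balance=95458
step 5 (pay 24433): balance=71655
step 6 (pay 23386): balance=48741

48741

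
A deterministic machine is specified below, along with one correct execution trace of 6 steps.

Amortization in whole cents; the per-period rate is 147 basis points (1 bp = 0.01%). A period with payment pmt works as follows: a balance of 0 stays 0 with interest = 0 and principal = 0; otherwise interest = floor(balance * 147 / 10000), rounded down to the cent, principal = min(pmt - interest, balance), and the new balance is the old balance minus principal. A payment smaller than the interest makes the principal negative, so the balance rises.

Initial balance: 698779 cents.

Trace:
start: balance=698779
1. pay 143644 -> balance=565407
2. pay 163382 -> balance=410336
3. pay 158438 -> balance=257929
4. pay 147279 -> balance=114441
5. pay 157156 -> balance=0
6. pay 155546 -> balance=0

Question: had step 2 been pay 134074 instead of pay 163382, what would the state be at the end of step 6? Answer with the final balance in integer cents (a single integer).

(re-executing from step 2 with the substitution; state before step 2: balance=565407)
2. pay 134074 -> balance=439644
3. pay 158438 -> balance=287668
4. pay 147279 -> balance=144617
5. pay 157156 -> balance=0
6. pay 155546 -> balance=0

0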